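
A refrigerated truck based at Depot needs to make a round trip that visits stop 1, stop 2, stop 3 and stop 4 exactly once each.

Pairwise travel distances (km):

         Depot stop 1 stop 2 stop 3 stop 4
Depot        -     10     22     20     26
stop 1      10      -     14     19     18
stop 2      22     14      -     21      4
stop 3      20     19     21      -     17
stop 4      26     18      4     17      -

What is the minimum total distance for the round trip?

Minimum total distance: 65 km.

There are 12 distinct closed tours to check (reversals are equivalent).
Depot-stop 1-stop 2-stop 3-stop 4-Depot: 10+14+21+17+26 = 88
Depot-stop 1-stop 2-stop 4-stop 3-Depot: 10+14+4+17+20 = 65
Depot-stop 1-stop 3-stop 2-stop 4-Depot: 10+19+21+4+26 = 80
Depot-stop 1-stop 3-stop 4-stop 2-Depot: 10+19+17+4+22 = 72
Depot-stop 1-stop 4-stop 2-stop 3-Depot: 10+18+4+21+20 = 73
Depot-stop 1-stop 4-stop 3-stop 2-Depot: 10+18+17+21+22 = 88
Depot-stop 2-stop 1-stop 3-stop 4-Depot: 22+14+19+17+26 = 98
Depot-stop 2-stop 1-stop 4-stop 3-Depot: 22+14+18+17+20 = 91
Depot-stop 2-stop 3-stop 1-stop 4-Depot: 22+21+19+18+26 = 106
Depot-stop 2-stop 4-stop 1-stop 3-Depot: 22+4+18+19+20 = 83
Depot-stop 3-stop 1-stop 2-stop 4-Depot: 20+19+14+4+26 = 83
Depot-stop 3-stop 2-stop 1-stop 4-Depot: 20+21+14+18+26 = 99
The minimum is 65.
One optimal route: Depot → stop 1 → stop 2 → stop 4 → stop 3 → Depot (or its reverse).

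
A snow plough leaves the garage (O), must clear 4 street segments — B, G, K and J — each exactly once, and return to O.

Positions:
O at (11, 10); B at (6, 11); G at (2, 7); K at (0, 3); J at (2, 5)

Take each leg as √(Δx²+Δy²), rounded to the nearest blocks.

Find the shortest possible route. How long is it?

With 4 stops there are 4!/2 = 12 distinct round trips (a route and its reverse cost the same).
O-B-G-K-J-O: 5+6+4+3+10 = 28
O-B-G-J-K-O: 5+6+2+3+13 = 29
O-B-K-G-J-O: 5+10+4+2+10 = 31
O-B-K-J-G-O: 5+10+3+2+9 = 29
O-B-J-G-K-O: 5+7+2+4+13 = 31
O-B-J-K-G-O: 5+7+3+4+9 = 28
O-G-B-K-J-O: 9+6+10+3+10 = 38
O-G-B-J-K-O: 9+6+7+3+13 = 38
O-G-K-B-J-O: 9+4+10+7+10 = 40
O-G-J-B-K-O: 9+2+7+10+13 = 41
O-K-B-G-J-O: 13+10+6+2+10 = 41
O-K-G-B-J-O: 13+4+6+7+10 = 40
The minimum is 28.
One optimal route: O → B → G → K → J → O (or its reverse).

Shortest round trip = 28 blocks.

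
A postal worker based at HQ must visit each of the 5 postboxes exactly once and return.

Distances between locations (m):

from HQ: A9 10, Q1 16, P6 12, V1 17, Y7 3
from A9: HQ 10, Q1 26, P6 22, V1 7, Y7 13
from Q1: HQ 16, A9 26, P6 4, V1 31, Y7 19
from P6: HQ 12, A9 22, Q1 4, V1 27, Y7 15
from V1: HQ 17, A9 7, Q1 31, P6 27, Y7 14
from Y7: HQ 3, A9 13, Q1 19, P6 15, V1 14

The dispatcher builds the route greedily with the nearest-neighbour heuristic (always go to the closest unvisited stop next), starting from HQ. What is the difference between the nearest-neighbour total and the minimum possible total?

HQ: Y7=3, A9=10, P6=12, Q1=16, V1=17 ⇒ Y7
Y7: A9=13, V1=14, P6=15, Q1=19 ⇒ A9
A9: V1=7, P6=22, Q1=26 ⇒ V1
V1: P6=27, Q1=31 ⇒ P6
P6: Q1=4 ⇒ Q1
NN route HQ → Y7 → A9 → V1 → P6 → Q1 → HQ costs 70.
Optimal: HQ → A9 → V1 → Y7 → Q1 → P6 → HQ costs 66 (by enumerating all 60 distinct tours).
Excess = 70 − 66 = 4.

Excess over optimum: 4 m.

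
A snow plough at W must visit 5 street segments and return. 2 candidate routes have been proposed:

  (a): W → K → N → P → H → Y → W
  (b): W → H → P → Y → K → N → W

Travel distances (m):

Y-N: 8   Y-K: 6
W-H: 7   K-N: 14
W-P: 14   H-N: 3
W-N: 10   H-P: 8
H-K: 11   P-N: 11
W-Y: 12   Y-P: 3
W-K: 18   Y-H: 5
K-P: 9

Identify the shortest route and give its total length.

Shortest is (b), total 48 m.

(a): 18 + 14 + 11 + 8 + 5 + 12 = 68
(b): 7 + 8 + 3 + 6 + 14 + 10 = 48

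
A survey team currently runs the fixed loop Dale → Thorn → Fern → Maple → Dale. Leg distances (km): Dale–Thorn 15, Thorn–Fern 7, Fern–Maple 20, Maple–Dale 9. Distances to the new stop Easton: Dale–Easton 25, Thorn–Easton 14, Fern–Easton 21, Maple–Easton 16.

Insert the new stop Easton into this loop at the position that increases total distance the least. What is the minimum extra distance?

Insertion cost between consecutive stops i–j is d(i,Easton) + d(Easton,j) − d(i,j):
  between Dale and Thorn: 25 + 14 − 15 = 24
  between Thorn and Fern: 14 + 21 − 7 = 28
  between Fern and Maple: 21 + 16 − 20 = 17
  between Maple and Dale: 16 + 25 − 9 = 32
Cheapest insertion is between Fern and Maple, adding 17.
New total = 51 + 17 = 68.

Minimum extra distance: 17 km, inserting Easton between Fern and Maple.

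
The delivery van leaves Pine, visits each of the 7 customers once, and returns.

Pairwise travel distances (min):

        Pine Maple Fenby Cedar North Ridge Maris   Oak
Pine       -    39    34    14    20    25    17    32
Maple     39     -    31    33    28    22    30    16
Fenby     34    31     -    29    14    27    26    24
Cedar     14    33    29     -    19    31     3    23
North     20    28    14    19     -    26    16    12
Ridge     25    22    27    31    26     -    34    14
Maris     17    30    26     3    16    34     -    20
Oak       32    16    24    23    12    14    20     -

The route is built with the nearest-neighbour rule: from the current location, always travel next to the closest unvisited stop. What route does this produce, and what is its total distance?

At Pine the remaining stops are Cedar 14, Maris 17, North 20, Ridge 25, Oak 32, Fenby 34, Maple 39; go to Cedar.
At Cedar the remaining stops are Maris 3, North 19, Oak 23, Fenby 29, Ridge 31, Maple 33; go to Maris.
At Maris the remaining stops are North 16, Oak 20, Fenby 26, Maple 30, Ridge 34; go to North.
At North the remaining stops are Oak 12, Fenby 14, Ridge 26, Maple 28; go to Oak.
At Oak the remaining stops are Ridge 14, Maple 16, Fenby 24; go to Ridge.
At Ridge the remaining stops are Maple 22, Fenby 27; go to Maple.
At Maple the remaining stops are Fenby 31; go to Fenby.
Return Fenby→Pine: 34.
Total = 14 + 3 + 16 + 12 + 14 + 22 + 31 + 34 = 146.

Total distance 146 min via the nearest-neighbour route Pine → Cedar → Maris → North → Oak → Ridge → Maple → Fenby → Pine.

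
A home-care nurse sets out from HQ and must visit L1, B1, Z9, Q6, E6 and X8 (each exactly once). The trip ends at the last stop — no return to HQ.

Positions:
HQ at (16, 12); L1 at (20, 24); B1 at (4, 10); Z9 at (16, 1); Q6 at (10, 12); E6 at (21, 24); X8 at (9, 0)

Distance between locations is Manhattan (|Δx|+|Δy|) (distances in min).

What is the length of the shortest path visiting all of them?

65 min — the minimum one-way total.

There are 6! = 720 possible orderings.
HQ - L1 - B1 - Z9 - Q6 - E6 - X8: 16+30+21+17+23+36 = 143
HQ - L1 - B1 - Z9 - Q6 - X8 - E6: 16+30+21+17+13+36 = 133
HQ - L1 - B1 - Z9 - E6 - Q6 - X8: 16+30+21+28+23+13 = 131
HQ - L1 - B1 - Z9 - E6 - X8 - Q6: 16+30+21+28+36+13 = 144
HQ - L1 - B1 - Z9 - X8 - Q6 - E6: 16+30+21+8+13+23 = 111
HQ - L1 - B1 - Z9 - X8 - E6 - Q6: 16+30+21+8+36+23 = 134
HQ - L1 - B1 - Q6 - Z9 - E6 - X8: 16+30+8+17+28+36 = 135
HQ - L1 - B1 - Q6 - Z9 - X8 - E6: 16+30+8+17+8+36 = 115
… (712 more)
HQ - Z9 - X8 - B1 - Q6 - L1 - E6: 11+8+15+8+22+1 = 65  ← best
The minimum is 65.
One shortest path: HQ → Z9 → X8 → B1 → Q6 → L1 → E6.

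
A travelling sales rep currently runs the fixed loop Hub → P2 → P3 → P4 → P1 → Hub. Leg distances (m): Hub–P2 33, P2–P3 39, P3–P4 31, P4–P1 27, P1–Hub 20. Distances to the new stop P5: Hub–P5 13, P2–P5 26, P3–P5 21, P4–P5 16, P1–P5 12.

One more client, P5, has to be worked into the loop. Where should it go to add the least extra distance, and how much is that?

Insertion cost between consecutive stops i–j is d(i,P5) + d(P5,j) − d(i,j):
  between Hub and P2: 13 + 26 − 33 = 6
  between P2 and P3: 26 + 21 − 39 = 8
  between P3 and P4: 21 + 16 − 31 = 6
  between P4 and P1: 16 + 12 − 27 = 1
  between P1 and Hub: 12 + 13 − 20 = 5
Cheapest insertion is between P4 and P1, adding 1.
New total = 150 + 1 = 151.

Minimum extra distance: 1 m, inserting P5 between P4 and P1.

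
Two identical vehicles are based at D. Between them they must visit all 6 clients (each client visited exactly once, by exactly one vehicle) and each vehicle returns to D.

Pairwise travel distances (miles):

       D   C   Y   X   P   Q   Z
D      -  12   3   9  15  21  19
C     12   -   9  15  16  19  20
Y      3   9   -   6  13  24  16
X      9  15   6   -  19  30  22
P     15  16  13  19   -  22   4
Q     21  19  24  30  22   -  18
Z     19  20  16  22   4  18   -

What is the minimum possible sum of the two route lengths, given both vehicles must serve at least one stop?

86 miles — the smallest possible combined total.

There are 2^5 − 1 = 31 ways to divide the 6 stops into two non-empty groups. For each, the best each vehicle can do is its own shortest tour through its group:
  {C} + {Y, X, P, Q, Z}: 24 + 71 = 95
  {Y} + {C, X, P, Q, Z}: 6 + 80 = 86
  {C, Y} + {X, P, Q, Z}: 24 + 71 = 95
  {X} + {C, Y, P, Q, Z}: 18 + 68 = 86
  {C, X} + {Y, P, Q, Z}: 36 + 59 = 95
  {Y, X} + {C, P, Q, Z}: 18 + 68 = 86
  … (31 splits in total)
Best: vehicle 1 D → Y → D = 6; vehicle 2 D → X → C → Q → Z → P → D = 80; combined 86.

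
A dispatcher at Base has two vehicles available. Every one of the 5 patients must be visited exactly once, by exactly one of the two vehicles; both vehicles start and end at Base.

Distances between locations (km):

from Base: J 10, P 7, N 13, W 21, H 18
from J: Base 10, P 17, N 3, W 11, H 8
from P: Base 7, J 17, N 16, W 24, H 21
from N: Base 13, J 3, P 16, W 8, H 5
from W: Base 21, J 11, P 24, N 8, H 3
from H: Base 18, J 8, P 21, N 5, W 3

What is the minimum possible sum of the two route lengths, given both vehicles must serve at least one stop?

56 km — the smallest possible combined total.

Try each way of splitting the stops between the two vehicles (each non-empty) and, for each split, find the best tour for each vehicle:
  {J} + {P, N, W, H}: 20 + 52 = 72
  {P} + {J, N, W, H}: 14 + 42 = 56
  {J, P} + {N, W, H}: 34 + 42 = 76
  {N} + {J, P, W, H}: 26 + 52 = 78
  {J, N} + {P, W, H}: 26 + 52 = 78
  {P, N} + {J, W, H}: 36 + 42 = 78
  … (15 splits in total)
Best: vehicle 1 Base → P → Base = 14; vehicle 2 Base → J → N → W → H → Base = 42; combined 56.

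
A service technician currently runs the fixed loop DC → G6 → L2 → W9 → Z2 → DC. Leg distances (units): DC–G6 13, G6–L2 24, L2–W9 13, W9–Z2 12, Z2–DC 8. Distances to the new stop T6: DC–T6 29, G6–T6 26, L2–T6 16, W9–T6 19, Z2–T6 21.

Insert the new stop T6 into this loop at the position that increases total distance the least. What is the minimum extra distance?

Minimum extra distance: 18, inserting T6 between G6 and L2.

Insertion cost between consecutive stops i–j is d(i,T6) + d(T6,j) − d(i,j):
  between DC and G6: 29 + 26 − 13 = 42
  between G6 and L2: 26 + 16 − 24 = 18
  between L2 and W9: 16 + 19 − 13 = 22
  between W9 and Z2: 19 + 21 − 12 = 28
  between Z2 and DC: 21 + 29 − 8 = 42
Cheapest insertion is between G6 and L2, adding 18.
New total = 70 + 18 = 88.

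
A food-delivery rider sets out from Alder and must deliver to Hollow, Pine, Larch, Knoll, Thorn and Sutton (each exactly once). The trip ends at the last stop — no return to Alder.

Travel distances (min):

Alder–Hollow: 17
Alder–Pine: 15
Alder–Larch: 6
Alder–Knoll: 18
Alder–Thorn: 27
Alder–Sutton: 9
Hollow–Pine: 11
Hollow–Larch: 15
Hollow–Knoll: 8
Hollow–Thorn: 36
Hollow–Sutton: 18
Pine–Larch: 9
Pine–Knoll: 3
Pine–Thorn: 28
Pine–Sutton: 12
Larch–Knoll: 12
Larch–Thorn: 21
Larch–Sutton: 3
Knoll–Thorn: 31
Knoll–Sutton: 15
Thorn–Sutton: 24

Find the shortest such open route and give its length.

64 min — the minimum one-way total.

There are 6! = 720 possible orderings.
Alder - Hollow - Pine - Larch - Knoll - Thorn - Sutton: 17+11+9+12+31+24 = 104
Alder - Hollow - Pine - Larch - Knoll - Sutton - Thorn: 17+11+9+12+15+24 = 88
Alder - Hollow - Pine - Larch - Thorn - Knoll - Sutton: 17+11+9+21+31+15 = 104
Alder - Hollow - Pine - Larch - Thorn - Sutton - Knoll: 17+11+9+21+24+15 = 97
Alder - Hollow - Pine - Larch - Sutton - Knoll - Thorn: 17+11+9+3+15+31 = 86
Alder - Hollow - Pine - Larch - Sutton - Thorn - Knoll: 17+11+9+3+24+31 = 95
Alder - Hollow - Pine - Knoll - Larch - Thorn - Sutton: 17+11+3+12+21+24 = 88
Alder - Hollow - Pine - Knoll - Larch - Sutton - Thorn: 17+11+3+12+3+24 = 70
… (712 more)
Alder - Hollow - Knoll - Pine - Larch - Sutton - Thorn: 17+8+3+9+3+24 = 64  ← best
The minimum is 64.
One shortest path: Alder → Hollow → Knoll → Pine → Larch → Sutton → Thorn.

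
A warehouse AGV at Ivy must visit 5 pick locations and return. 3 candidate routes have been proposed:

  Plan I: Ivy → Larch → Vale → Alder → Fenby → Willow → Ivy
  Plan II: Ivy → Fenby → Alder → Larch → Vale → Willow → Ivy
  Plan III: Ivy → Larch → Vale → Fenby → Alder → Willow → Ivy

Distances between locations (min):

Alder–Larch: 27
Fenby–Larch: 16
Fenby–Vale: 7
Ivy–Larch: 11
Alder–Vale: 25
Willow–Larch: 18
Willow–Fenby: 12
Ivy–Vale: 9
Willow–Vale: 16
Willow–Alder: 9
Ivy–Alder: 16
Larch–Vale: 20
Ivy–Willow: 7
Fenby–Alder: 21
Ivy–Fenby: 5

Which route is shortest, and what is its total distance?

Plan I: 11 + 20 + 25 + 21 + 12 + 7 = 96
Plan II: 5 + 21 + 27 + 20 + 16 + 7 = 96
Plan III: 11 + 20 + 7 + 21 + 9 + 7 = 75

75 min — Plan III is the shortest.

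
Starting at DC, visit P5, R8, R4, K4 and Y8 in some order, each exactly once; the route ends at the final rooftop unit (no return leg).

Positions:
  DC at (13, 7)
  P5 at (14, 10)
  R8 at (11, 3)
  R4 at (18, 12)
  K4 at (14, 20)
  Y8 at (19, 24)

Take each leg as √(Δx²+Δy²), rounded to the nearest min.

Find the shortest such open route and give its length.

There are 5! = 120 possible orderings.
DC - P5 - R8 - R4 - K4 - Y8: 3+8+11+9+6 = 37
DC - P5 - R8 - R4 - Y8 - K4: 3+8+11+12+6 = 40
DC - P5 - R8 - K4 - R4 - Y8: 3+8+17+9+12 = 49
DC - P5 - R8 - K4 - Y8 - R4: 3+8+17+6+12 = 46
DC - P5 - R8 - Y8 - R4 - K4: 3+8+22+12+9 = 54
DC - P5 - R8 - Y8 - K4 - R4: 3+8+22+6+9 = 48
DC - P5 - R4 - R8 - K4 - Y8: 3+4+11+17+6 = 41
DC - P5 - R4 - R8 - Y8 - K4: 3+4+11+22+6 = 46
DC - P5 - R4 - K4 - R8 - Y8: 3+4+9+17+22 = 55
DC - P5 - R4 - K4 - Y8 - R8: 3+4+9+6+22 = 44
DC - P5 - R4 - Y8 - R8 - K4: 3+4+12+22+17 = 58
DC - P5 - R4 - Y8 - K4 - R8: 3+4+12+6+17 = 42
DC - P5 - K4 - R8 - R4 - Y8: 3+10+17+11+12 = 53
DC - P5 - K4 - R8 - Y8 - R4: 3+10+17+22+12 = 64
… (106 more)
DC - R8 - P5 - R4 - K4 - Y8: 4+8+4+9+6 = 31  ← best
The minimum is 31.
One shortest path: DC → R8 → P5 → R4 → K4 → Y8.

31 min — the minimum one-way total.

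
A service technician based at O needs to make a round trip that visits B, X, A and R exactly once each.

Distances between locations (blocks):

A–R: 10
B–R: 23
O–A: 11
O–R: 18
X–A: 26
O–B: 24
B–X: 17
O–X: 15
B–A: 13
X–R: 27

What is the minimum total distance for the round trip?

With 4 stops there are 4!/2 = 12 distinct round trips (a route and its reverse cost the same).
O - B - X - A - R - O: 24+17+26+10+18 = 95
O - B - X - R - A - O: 24+17+27+10+11 = 89
O - B - A - X - R - O: 24+13+26+27+18 = 108
O - B - A - R - X - O: 24+13+10+27+15 = 89
O - B - R - X - A - O: 24+23+27+26+11 = 111
O - B - R - A - X - O: 24+23+10+26+15 = 98
O - X - B - A - R - O: 15+17+13+10+18 = 73
O - X - B - R - A - O: 15+17+23+10+11 = 76
O - X - A - B - R - O: 15+26+13+23+18 = 95
O - X - R - B - A - O: 15+27+23+13+11 = 89
O - A - B - X - R - O: 11+13+17+27+18 = 86
O - A - X - B - R - O: 11+26+17+23+18 = 95
The minimum is 73.
One optimal route: O → X → B → A → R → O (or its reverse).

Shortest round trip = 73 blocks.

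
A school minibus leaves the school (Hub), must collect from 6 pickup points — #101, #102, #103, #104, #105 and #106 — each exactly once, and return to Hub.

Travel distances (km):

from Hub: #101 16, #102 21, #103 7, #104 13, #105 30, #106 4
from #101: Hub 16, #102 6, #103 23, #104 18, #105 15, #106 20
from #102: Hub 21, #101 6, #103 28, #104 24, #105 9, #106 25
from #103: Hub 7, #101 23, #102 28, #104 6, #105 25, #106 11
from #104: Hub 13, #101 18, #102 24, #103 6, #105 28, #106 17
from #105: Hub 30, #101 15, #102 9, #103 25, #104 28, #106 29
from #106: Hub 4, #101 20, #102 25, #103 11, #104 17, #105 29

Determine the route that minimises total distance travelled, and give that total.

Shortest round trip = 79 km.

Hub→#101→#102→#103→#104→#105→#106→Hub: 16+6+28+6+28+29+4 = 117
Hub→#101→#102→#103→#104→#106→#105→Hub: 16+6+28+6+17+29+30 = 132
Hub→#101→#102→#103→#105→#104→#106→Hub: 16+6+28+25+28+17+4 = 124
Hub→#101→#102→#103→#105→#106→#104→Hub: 16+6+28+25+29+17+13 = 134
Hub→#101→#102→#103→#106→#104→#105→Hub: 16+6+28+11+17+28+30 = 136
Hub→#101→#102→#103→#106→#105→#104→Hub: 16+6+28+11+29+28+13 = 131
Hub→#101→#102→#104→#103→#105→#106→Hub: 16+6+24+6+25+29+4 = 110
Hub→#101→#102→#104→#103→#106→#105→Hub: 16+6+24+6+11+29+30 = 122
… (352 more)
Hub→#103→#104→#101→#102→#105→#106→Hub: 7+6+18+6+9+29+4 = 79  ← best
The minimum is 79.
One optimal route: Hub → #103 → #104 → #101 → #102 → #105 → #106 → Hub (or its reverse).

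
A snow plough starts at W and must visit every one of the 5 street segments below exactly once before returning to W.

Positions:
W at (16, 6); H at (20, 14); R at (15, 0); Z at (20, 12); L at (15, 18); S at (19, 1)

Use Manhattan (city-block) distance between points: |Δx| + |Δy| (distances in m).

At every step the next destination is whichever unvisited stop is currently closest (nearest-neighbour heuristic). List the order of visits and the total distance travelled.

From W: distances to unvisited — R=7, S=8, Z=10, H=12, L=13. Nearest is R (7).
From R: distances to unvisited — S=5, Z=17, L=18, H=19. Nearest is S (5).
From S: distances to unvisited — Z=12, H=14, L=21. Nearest is Z (12).
From Z: distances to unvisited — H=2, L=11. Nearest is H (2).
From H: distances to unvisited — L=9. Nearest is L (9).
Return L→W: 13.
Total = 7 + 5 + 12 + 2 + 9 + 13 = 48.

Nearest-neighbour total = 48 m; route W → R → S → Z → H → L → W.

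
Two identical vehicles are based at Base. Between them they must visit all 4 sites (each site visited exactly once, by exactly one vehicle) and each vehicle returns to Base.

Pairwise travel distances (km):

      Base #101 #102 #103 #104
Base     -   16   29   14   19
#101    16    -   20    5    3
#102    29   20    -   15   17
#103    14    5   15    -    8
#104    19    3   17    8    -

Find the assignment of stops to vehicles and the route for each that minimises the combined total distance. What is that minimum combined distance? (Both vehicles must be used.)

There are 2^3 − 1 = 7 ways to divide the 4 stops into two non-empty groups. For each, the best each vehicle can do is its own shortest tour through its group:
  {#101} + {#102, #103, #104}: 32 + 65 = 97
  {#102} + {#101, #103, #104}: 58 + 41 = 99
  {#101, #102} + {#103, #104}: 65 + 41 = 106
  {#103} + {#101, #102, #104}: 28 + 65 = 93
  {#101, #103} + {#102, #104}: 35 + 65 = 100
  {#102, #103} + {#101, #104}: 58 + 38 = 96
  … (7 splits in total)
Best: vehicle 1 Base → #103 → Base = 28; vehicle 2 Base → #101 → #104 → #102 → Base = 65; combined 93.

Minimum combined distance: 93 km.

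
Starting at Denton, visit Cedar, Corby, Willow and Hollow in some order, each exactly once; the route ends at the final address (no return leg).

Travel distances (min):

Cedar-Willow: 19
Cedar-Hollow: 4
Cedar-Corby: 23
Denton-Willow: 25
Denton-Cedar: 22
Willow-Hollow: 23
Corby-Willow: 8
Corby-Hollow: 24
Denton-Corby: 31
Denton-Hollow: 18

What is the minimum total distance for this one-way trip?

49 min — the minimum one-way total.

There are 4! = 24 possible orderings.
Denton - Cedar - Corby - Willow - Hollow: 22+23+8+23 = 76
Denton - Cedar - Corby - Hollow - Willow: 22+23+24+23 = 92
Denton - Cedar - Willow - Corby - Hollow: 22+19+8+24 = 73
Denton - Cedar - Willow - Hollow - Corby: 22+19+23+24 = 88
Denton - Cedar - Hollow - Corby - Willow: 22+4+24+8 = 58
Denton - Cedar - Hollow - Willow - Corby: 22+4+23+8 = 57
Denton - Corby - Cedar - Willow - Hollow: 31+23+19+23 = 96
Denton - Corby - Cedar - Hollow - Willow: 31+23+4+23 = 81
Denton - Corby - Willow - Cedar - Hollow: 31+8+19+4 = 62
Denton - Corby - Willow - Hollow - Cedar: 31+8+23+4 = 66
Denton - Corby - Hollow - Cedar - Willow: 31+24+4+19 = 78
Denton - Corby - Hollow - Willow - Cedar: 31+24+23+19 = 97
Denton - Willow - Cedar - Corby - Hollow: 25+19+23+24 = 91
Denton - Willow - Cedar - Hollow - Corby: 25+19+4+24 = 72
… (10 more)
Denton - Hollow - Cedar - Willow - Corby: 18+4+19+8 = 49  ← best
The minimum is 49.
One shortest path: Denton → Hollow → Cedar → Willow → Corby.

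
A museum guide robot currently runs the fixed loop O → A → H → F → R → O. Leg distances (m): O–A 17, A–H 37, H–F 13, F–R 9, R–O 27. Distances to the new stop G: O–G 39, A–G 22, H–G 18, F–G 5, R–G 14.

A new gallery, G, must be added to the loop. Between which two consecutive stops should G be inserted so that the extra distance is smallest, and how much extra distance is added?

Minimum extra distance: 3 m, inserting G between A and H.

Insertion cost between consecutive stops i–j is d(i,G) + d(G,j) − d(i,j):
  between O and A: 39 + 22 − 17 = 44
  between A and H: 22 + 18 − 37 = 3
  between H and F: 18 + 5 − 13 = 10
  between F and R: 5 + 14 − 9 = 10
  between R and O: 14 + 39 − 27 = 26
Cheapest insertion is between A and H, adding 3.
New total = 103 + 3 = 106.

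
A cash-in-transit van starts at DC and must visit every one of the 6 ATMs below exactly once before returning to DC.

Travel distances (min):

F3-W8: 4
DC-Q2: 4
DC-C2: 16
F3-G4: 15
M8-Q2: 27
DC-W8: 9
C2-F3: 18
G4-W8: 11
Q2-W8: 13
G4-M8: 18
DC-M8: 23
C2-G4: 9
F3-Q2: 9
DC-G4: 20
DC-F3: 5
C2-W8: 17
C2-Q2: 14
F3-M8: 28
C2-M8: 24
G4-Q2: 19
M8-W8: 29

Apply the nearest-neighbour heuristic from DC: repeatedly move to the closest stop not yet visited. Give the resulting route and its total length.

Nearest-neighbour total = 84 min; route DC → Q2 → F3 → W8 → G4 → C2 → M8 → DC.

From DC: distances to unvisited — Q2=4, F3=5, W8=9, C2=16, G4=20, M8=23. Nearest is Q2 (4).
From Q2: distances to unvisited — F3=9, W8=13, C2=14, G4=19, M8=27. Nearest is F3 (9).
From F3: distances to unvisited — W8=4, G4=15, C2=18, M8=28. Nearest is W8 (4).
From W8: distances to unvisited — G4=11, C2=17, M8=29. Nearest is G4 (11).
From G4: distances to unvisited — C2=9, M8=18. Nearest is C2 (9).
From C2: distances to unvisited — M8=24. Nearest is M8 (24).
Return M8→DC: 23.
Total = 4 + 9 + 4 + 11 + 9 + 24 + 23 = 84.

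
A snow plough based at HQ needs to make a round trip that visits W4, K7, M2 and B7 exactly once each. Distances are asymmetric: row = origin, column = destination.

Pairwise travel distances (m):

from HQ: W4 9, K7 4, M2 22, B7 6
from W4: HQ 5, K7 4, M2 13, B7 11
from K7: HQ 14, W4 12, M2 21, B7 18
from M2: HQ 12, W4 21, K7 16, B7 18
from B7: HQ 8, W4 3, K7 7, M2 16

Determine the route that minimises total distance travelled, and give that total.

HQ-W4-K7-M2-B7-HQ: 9+4+21+18+8 = 60
HQ-W4-K7-B7-M2-HQ: 9+4+18+16+12 = 59
HQ-W4-M2-K7-B7-HQ: 9+13+16+18+8 = 64
HQ-W4-M2-B7-K7-HQ: 9+13+18+7+14 = 61
HQ-W4-B7-K7-M2-HQ: 9+11+7+21+12 = 60
HQ-W4-B7-M2-K7-HQ: 9+11+16+16+14 = 66
HQ-K7-W4-M2-B7-HQ: 4+12+13+18+8 = 55
HQ-K7-W4-B7-M2-HQ: 4+12+11+16+12 = 55
HQ-K7-M2-W4-B7-HQ: 4+21+21+11+8 = 65
HQ-K7-M2-B7-W4-HQ: 4+21+18+3+5 = 51
HQ-K7-B7-W4-M2-HQ: 4+18+3+13+12 = 50
HQ-K7-B7-M2-W4-HQ: 4+18+16+21+5 = 64
HQ-M2-W4-K7-B7-HQ: 22+21+4+18+8 = 73
HQ-M2-W4-B7-K7-HQ: 22+21+11+7+14 = 75
… (10 more)
HQ-B7-W4-K7-M2-HQ: 6+3+4+21+12 = 46  ← best
The minimum is 46.
One optimal route: HQ → B7 → W4 → K7 → M2 → HQ.

Shortest round trip = 46 m.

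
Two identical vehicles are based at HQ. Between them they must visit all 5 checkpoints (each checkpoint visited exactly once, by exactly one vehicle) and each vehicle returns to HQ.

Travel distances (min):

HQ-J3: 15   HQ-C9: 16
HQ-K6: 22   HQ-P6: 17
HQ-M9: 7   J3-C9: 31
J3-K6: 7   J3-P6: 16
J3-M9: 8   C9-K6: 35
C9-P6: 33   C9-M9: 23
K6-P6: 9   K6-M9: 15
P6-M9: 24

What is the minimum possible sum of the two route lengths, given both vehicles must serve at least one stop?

There are 2^4 − 1 = 15 ways to divide the 5 stops into two non-empty groups. For each, the best each vehicle can do is its own shortest tour through its group:
  {J3} + {C9, K6, P6, M9}: 30 + 80 = 110
  {C9} + {J3, K6, P6, M9}: 32 + 48 = 80
  {J3, C9} + {K6, P6, M9}: 62 + 48 = 110
  {K6} + {J3, C9, P6, M9}: 44 + 80 = 124
  {J3, K6} + {C9, P6, M9}: 44 + 80 = 124
  {C9, K6} + {J3, P6, M9}: 73 + 48 = 121
  … (15 splits in total)
Best: vehicle 1 HQ → C9 → HQ = 32; vehicle 2 HQ → P6 → K6 → J3 → M9 → HQ = 48; combined 80.

Minimum combined distance: 80 min.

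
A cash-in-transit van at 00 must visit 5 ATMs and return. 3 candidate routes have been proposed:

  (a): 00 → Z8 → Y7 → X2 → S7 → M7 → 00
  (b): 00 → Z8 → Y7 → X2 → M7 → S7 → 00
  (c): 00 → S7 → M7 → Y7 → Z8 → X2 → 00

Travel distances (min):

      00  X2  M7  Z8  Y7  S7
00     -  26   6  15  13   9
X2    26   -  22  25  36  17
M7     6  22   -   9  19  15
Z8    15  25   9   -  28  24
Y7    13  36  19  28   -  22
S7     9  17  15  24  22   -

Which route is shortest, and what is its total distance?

Shortest is (a), total 117 min.

(a): 15 + 28 + 36 + 17 + 15 + 6 = 117
(b): 15 + 28 + 36 + 22 + 15 + 9 = 125
(c): 9 + 15 + 19 + 28 + 25 + 26 = 122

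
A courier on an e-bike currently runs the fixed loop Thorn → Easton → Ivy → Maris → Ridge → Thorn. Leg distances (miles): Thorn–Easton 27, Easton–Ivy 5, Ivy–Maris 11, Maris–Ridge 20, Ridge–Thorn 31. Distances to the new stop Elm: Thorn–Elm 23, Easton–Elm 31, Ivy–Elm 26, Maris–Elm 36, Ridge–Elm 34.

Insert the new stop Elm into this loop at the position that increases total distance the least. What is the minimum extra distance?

Minimum extra distance: 26 miles, inserting Elm between Ridge and Thorn.

Insertion cost between consecutive stops i–j is d(i,Elm) + d(Elm,j) − d(i,j):
  between Thorn and Easton: 23 + 31 − 27 = 27
  between Easton and Ivy: 31 + 26 − 5 = 52
  between Ivy and Maris: 26 + 36 − 11 = 51
  between Maris and Ridge: 36 + 34 − 20 = 50
  between Ridge and Thorn: 34 + 23 − 31 = 26
Cheapest insertion is between Ridge and Thorn, adding 26.
New total = 94 + 26 = 120.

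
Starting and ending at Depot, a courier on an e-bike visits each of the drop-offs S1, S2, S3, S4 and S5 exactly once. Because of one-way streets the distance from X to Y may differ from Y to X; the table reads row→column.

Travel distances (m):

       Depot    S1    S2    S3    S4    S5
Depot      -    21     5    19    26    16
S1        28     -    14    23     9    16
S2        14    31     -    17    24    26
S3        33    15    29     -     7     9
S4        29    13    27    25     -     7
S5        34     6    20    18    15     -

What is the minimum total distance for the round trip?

Depot - S1 - S2 - S3 - S4 - S5 - Depot: 21+14+17+7+7+34 = 100
Depot - S1 - S2 - S3 - S5 - S4 - Depot: 21+14+17+9+15+29 = 105
Depot - S1 - S2 - S4 - S3 - S5 - Depot: 21+14+24+25+9+34 = 127
Depot - S1 - S2 - S4 - S5 - S3 - Depot: 21+14+24+7+18+33 = 117
Depot - S1 - S2 - S5 - S3 - S4 - Depot: 21+14+26+18+7+29 = 115
Depot - S1 - S2 - S5 - S4 - S3 - Depot: 21+14+26+15+25+33 = 134
Depot - S1 - S3 - S2 - S4 - S5 - Depot: 21+23+29+24+7+34 = 138
Depot - S1 - S3 - S2 - S5 - S4 - Depot: 21+23+29+26+15+29 = 143
Depot - S1 - S3 - S4 - S2 - S5 - Depot: 21+23+7+27+26+34 = 138
Depot - S1 - S3 - S4 - S5 - S2 - Depot: 21+23+7+7+20+14 = 92
Depot - S1 - S3 - S5 - S2 - S4 - Depot: 21+23+9+20+24+29 = 126
Depot - S1 - S3 - S5 - S4 - S2 - Depot: 21+23+9+15+27+14 = 109
Depot - S1 - S4 - S2 - S3 - S5 - Depot: 21+9+27+17+9+34 = 117
Depot - S1 - S4 - S2 - S5 - S3 - Depot: 21+9+27+26+18+33 = 134
… (106 more)
Depot - S3 - S4 - S5 - S1 - S2 - Depot: 19+7+7+6+14+14 = 67  ← best
The minimum is 67.
One optimal route: Depot → S3 → S4 → S5 → S1 → S2 → Depot.

Shortest round trip = 67 m.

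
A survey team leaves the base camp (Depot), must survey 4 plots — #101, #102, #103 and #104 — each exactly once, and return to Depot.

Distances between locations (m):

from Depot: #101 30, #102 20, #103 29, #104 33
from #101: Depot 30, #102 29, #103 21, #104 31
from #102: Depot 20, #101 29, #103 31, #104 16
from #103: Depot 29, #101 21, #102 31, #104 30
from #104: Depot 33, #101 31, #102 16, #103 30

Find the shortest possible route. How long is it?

Minimum total distance: 117 m.

Depot→#101→#102→#103→#104→Depot: 30+29+31+30+33 = 153
Depot→#101→#102→#104→#103→Depot: 30+29+16+30+29 = 134
Depot→#101→#103→#102→#104→Depot: 30+21+31+16+33 = 131
Depot→#101→#103→#104→#102→Depot: 30+21+30+16+20 = 117
Depot→#101→#104→#102→#103→Depot: 30+31+16+31+29 = 137
Depot→#101→#104→#103→#102→Depot: 30+31+30+31+20 = 142
Depot→#102→#101→#103→#104→Depot: 20+29+21+30+33 = 133
Depot→#102→#101→#104→#103→Depot: 20+29+31+30+29 = 139
Depot→#102→#103→#101→#104→Depot: 20+31+21+31+33 = 136
Depot→#102→#104→#101→#103→Depot: 20+16+31+21+29 = 117
Depot→#103→#101→#102→#104→Depot: 29+21+29+16+33 = 128
Depot→#103→#102→#101→#104→Depot: 29+31+29+31+33 = 153
The minimum is 117.
One optimal route: Depot → #101 → #103 → #104 → #102 → Depot (or its reverse).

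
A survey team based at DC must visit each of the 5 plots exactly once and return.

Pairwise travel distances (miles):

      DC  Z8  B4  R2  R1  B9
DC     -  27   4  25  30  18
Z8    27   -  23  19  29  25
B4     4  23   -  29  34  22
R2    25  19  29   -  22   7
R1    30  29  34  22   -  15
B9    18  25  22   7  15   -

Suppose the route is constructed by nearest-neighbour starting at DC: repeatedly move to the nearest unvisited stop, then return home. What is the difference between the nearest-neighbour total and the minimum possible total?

From DC: B4=4, B9=18, R2=25, Z8=27, R1=30 → choose B4 (4).
From B4: B9=22, Z8=23, R2=29, R1=34 → choose B9 (22).
From B9: R2=7, R1=15, Z8=25 → choose R2 (7).
From R2: Z8=19, R1=22 → choose Z8 (19).
From Z8: R1=29 → choose R1 (29).
NN route DC → B4 → B9 → R2 → Z8 → R1 → DC costs 111.
Optimal: DC → B4 → Z8 → R2 → B9 → R1 → DC costs 98 (by enumerating all 60 distinct tours).
Excess = 111 − 98 = 13.

Excess over optimum: 13 miles.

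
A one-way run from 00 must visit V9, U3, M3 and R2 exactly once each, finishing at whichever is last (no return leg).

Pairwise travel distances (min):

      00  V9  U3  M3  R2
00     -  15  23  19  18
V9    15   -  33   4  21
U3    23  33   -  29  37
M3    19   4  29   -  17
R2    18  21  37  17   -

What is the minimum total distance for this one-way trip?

There are 4! = 24 possible orderings.
00 → V9 → U3 → M3 → R2: 15+33+29+17 = 94
00 → V9 → U3 → R2 → M3: 15+33+37+17 = 102
00 → V9 → M3 → U3 → R2: 15+4+29+37 = 85
00 → V9 → M3 → R2 → U3: 15+4+17+37 = 73
00 → V9 → R2 → U3 → M3: 15+21+37+29 = 102
00 → V9 → R2 → M3 → U3: 15+21+17+29 = 82
00 → U3 → V9 → M3 → R2: 23+33+4+17 = 77
00 → U3 → V9 → R2 → M3: 23+33+21+17 = 94
00 → U3 → M3 → V9 → R2: 23+29+4+21 = 77
00 → U3 → M3 → R2 → V9: 23+29+17+21 = 90
00 → U3 → R2 → V9 → M3: 23+37+21+4 = 85
00 → U3 → R2 → M3 → V9: 23+37+17+4 = 81
00 → M3 → V9 → U3 → R2: 19+4+33+37 = 93
00 → M3 → V9 → R2 → U3: 19+4+21+37 = 81
… (10 more)
00 → R2 → V9 → M3 → U3: 18+21+4+29 = 72  ← best
The minimum is 72.
One shortest path: 00 → R2 → V9 → M3 → U3.

Minimum one-way distance = 72 min.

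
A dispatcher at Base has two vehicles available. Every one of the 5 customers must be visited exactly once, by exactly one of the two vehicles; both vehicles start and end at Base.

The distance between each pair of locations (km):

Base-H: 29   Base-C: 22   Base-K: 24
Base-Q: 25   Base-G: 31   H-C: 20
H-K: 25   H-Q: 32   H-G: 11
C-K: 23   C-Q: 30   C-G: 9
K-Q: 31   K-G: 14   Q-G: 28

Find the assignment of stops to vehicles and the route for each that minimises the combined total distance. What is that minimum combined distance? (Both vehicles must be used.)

Check every non-empty split of the stops between the two vehicles; for each half take its own optimal tour:
  {H} + {C, K, Q, G}: 58 + 101 = 159
  {C} + {H, K, Q, G}: 44 + 106 = 150
  {H, C} + {K, Q, G}: 71 + 91 = 162
  {K} + {H, C, Q, G}: 48 + 99 = 147
  {H, K} + {C, Q, G}: 78 + 84 = 162
  {C, K} + {H, Q, G}: 69 + 93 = 162
  … (15 splits in total)
  {Q} + {H, C, K, G}: 50 + 91 = 141  ← best
Best: vehicle 1 Base → Q → Base = 50; vehicle 2 Base → C → H → G → K → Base = 91; combined 141.

Minimum combined distance: 141 km.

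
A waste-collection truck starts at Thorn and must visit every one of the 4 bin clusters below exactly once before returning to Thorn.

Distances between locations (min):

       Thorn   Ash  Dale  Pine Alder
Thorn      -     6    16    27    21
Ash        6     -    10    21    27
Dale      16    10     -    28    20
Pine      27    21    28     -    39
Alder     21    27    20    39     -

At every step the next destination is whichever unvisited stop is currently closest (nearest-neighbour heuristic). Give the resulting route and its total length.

Nearest-neighbour total = 102 min; route Thorn → Ash → Dale → Alder → Pine → Thorn.

From Thorn: distances to unvisited — Ash=6, Dale=16, Alder=21, Pine=27. Nearest is Ash (6).
From Ash: distances to unvisited — Dale=10, Pine=21, Alder=27. Nearest is Dale (10).
From Dale: distances to unvisited — Alder=20, Pine=28. Nearest is Alder (20).
From Alder: distances to unvisited — Pine=39. Nearest is Pine (39).
Return Pine→Thorn: 27.
Total = 6 + 10 + 20 + 39 + 27 = 102.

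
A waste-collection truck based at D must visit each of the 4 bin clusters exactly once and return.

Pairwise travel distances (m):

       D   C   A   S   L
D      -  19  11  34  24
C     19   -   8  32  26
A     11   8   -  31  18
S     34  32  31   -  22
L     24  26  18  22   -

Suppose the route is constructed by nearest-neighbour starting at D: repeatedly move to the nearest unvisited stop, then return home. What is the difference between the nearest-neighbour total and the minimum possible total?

From D: A=11, C=19, L=24, S=34 → choose A (11).
From A: C=8, L=18, S=31 → choose C (8).
From C: L=26, S=32 → choose L (26).
From L: S=22 → choose S (22).
NN route D → A → C → L → S → D costs 101.
Optimal: D → A → C → S → L → D costs 97 (by enumerating all 12 distinct tours).
Excess = 101 − 97 = 4.

Excess over optimum: 4 m.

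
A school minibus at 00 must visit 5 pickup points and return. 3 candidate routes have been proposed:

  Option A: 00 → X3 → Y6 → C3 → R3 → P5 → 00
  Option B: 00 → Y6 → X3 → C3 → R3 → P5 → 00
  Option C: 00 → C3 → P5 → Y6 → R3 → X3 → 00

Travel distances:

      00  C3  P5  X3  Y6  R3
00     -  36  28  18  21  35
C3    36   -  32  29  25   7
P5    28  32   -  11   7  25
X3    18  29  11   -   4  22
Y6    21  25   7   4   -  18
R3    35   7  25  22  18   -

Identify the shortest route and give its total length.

Shortest is Option A, total 107.

Option A: 18 + 4 + 25 + 7 + 25 + 28 = 107
Option B: 21 + 4 + 29 + 7 + 25 + 28 = 114
Option C: 36 + 32 + 7 + 18 + 22 + 18 = 133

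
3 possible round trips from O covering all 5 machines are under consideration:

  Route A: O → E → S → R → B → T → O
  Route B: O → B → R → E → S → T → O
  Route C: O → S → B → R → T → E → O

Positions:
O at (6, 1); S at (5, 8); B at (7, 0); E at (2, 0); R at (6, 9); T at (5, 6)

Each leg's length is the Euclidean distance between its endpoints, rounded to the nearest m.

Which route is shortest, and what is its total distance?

34 m — Route A is the shortest.

Route A: 4 + 9 + 1 + 9 + 6 + 5 = 34
Route B: 1 + 9 + 10 + 9 + 2 + 5 = 36
Route C: 7 + 8 + 9 + 3 + 7 + 4 = 38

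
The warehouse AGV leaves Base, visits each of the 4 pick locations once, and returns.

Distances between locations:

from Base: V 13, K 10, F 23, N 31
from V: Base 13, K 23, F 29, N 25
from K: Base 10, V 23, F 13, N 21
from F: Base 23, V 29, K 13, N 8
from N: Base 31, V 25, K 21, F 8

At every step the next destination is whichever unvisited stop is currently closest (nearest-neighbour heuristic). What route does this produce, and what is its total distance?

Total distance 69 via the nearest-neighbour route Base → K → F → N → V → Base.

Base → [K:10 / V:13 / F:23 / N:31] → K (10)
K → [F:13 / N:21 / V:23] → F (13)
F → [N:8 / V:29] → N (8)
N → [V:25] → V (25)
Return V→Base: 13.
Total = 10 + 13 + 8 + 25 + 13 = 69.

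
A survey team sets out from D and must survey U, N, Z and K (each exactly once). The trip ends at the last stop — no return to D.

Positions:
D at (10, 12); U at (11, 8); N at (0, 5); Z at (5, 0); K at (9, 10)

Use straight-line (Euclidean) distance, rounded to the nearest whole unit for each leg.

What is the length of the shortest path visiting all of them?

Shortest open route: 22.

There are 4! = 24 possible orderings.
D→U→N→Z→K: 4+11+7+11 = 33
D→U→N→K→Z: 4+11+10+11 = 36
D→U→Z→N→K: 4+10+7+10 = 31
D→U→Z→K→N: 4+10+11+10 = 35
D→U→K→N→Z: 4+3+10+7 = 24
D→U→K→Z→N: 4+3+11+7 = 25
D→N→U→Z→K: 12+11+10+11 = 44
D→N→U→K→Z: 12+11+3+11 = 37
D→N→Z→U→K: 12+7+10+3 = 32
D→N→Z→K→U: 12+7+11+3 = 33
D→N→K→U→Z: 12+10+3+10 = 35
D→N→K→Z→U: 12+10+11+10 = 43
D→Z→U→N→K: 13+10+11+10 = 44
D→Z→U→K→N: 13+10+3+10 = 36
… (10 more)
D→K→U→Z→N: 2+3+10+7 = 22  ← best
The minimum is 22.
One shortest path: D → K → U → Z → N.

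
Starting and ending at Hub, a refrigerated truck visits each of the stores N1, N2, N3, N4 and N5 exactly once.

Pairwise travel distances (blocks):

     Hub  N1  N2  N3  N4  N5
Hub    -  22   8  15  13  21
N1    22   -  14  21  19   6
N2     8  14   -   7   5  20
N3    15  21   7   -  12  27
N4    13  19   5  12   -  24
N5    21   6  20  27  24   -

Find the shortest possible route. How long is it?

73 blocks — the shortest possible round trip.

Hub→N1→N2→N3→N4→N5→Hub: 22+14+7+12+24+21 = 100
Hub→N1→N2→N3→N5→N4→Hub: 22+14+7+27+24+13 = 107
Hub→N1→N2→N4→N3→N5→Hub: 22+14+5+12+27+21 = 101
Hub→N1→N2→N4→N5→N3→Hub: 22+14+5+24+27+15 = 107
Hub→N1→N2→N5→N3→N4→Hub: 22+14+20+27+12+13 = 108
Hub→N1→N2→N5→N4→N3→Hub: 22+14+20+24+12+15 = 107
Hub→N1→N3→N2→N4→N5→Hub: 22+21+7+5+24+21 = 100
Hub→N1→N3→N2→N5→N4→Hub: 22+21+7+20+24+13 = 107
Hub→N1→N3→N4→N2→N5→Hub: 22+21+12+5+20+21 = 101
Hub→N1→N3→N4→N5→N2→Hub: 22+21+12+24+20+8 = 107
Hub→N1→N3→N5→N2→N4→Hub: 22+21+27+20+5+13 = 108
Hub→N1→N3→N5→N4→N2→Hub: 22+21+27+24+5+8 = 107
Hub→N1→N4→N2→N3→N5→Hub: 22+19+5+7+27+21 = 101
Hub→N1→N4→N2→N5→N3→Hub: 22+19+5+20+27+15 = 108
… (46 more)
Hub→N2→N3→N4→N1→N5→Hub: 8+7+12+19+6+21 = 73  ← best
The minimum is 73.
One optimal route: Hub → N2 → N3 → N4 → N1 → N5 → Hub (or its reverse).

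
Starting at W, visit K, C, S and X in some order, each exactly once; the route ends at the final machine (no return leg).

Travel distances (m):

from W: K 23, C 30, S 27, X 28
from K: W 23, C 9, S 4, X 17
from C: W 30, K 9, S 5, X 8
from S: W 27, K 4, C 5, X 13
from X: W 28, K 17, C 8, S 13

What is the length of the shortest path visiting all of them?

Shortest open route: 40 m.

There are 4! = 24 possible orderings.
W→K→C→S→X: 23+9+5+13 = 50
W→K→C→X→S: 23+9+8+13 = 53
W→K→S→C→X: 23+4+5+8 = 40
W→K→S→X→C: 23+4+13+8 = 48
W→K→X→C→S: 23+17+8+5 = 53
W→K→X→S→C: 23+17+13+5 = 58
W→C→K→S→X: 30+9+4+13 = 56
W→C→K→X→S: 30+9+17+13 = 69
W→C→S→K→X: 30+5+4+17 = 56
W→C→S→X→K: 30+5+13+17 = 65
W→C→X→K→S: 30+8+17+4 = 59
W→C→X→S→K: 30+8+13+4 = 55
W→S→K→C→X: 27+4+9+8 = 48
W→S→K→X→C: 27+4+17+8 = 56
… (10 more)
The minimum is 40.
One shortest path: W → K → S → C → X.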